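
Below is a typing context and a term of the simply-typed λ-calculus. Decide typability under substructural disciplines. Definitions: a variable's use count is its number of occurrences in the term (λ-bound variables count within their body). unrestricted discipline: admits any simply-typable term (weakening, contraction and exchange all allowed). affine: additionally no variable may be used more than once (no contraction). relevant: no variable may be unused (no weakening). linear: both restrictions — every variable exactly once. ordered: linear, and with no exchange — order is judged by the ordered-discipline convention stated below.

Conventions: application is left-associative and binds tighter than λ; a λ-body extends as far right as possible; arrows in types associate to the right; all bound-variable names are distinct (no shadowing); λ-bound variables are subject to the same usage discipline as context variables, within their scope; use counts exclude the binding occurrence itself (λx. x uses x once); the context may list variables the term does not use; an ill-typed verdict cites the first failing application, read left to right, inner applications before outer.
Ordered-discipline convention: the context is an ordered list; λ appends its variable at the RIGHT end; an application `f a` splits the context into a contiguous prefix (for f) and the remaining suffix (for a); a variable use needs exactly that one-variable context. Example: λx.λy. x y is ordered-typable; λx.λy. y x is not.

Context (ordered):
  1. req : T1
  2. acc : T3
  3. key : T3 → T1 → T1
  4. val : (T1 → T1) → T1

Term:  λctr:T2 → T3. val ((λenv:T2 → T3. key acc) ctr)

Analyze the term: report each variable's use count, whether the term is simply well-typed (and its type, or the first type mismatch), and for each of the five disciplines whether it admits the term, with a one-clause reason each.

variable uses: req: 0, acc: 1, key: 1, val: 1, ctr [bound]: 1, env [bound]: 0
uses in reading order: val, key, acc, ctr
typing: well-typed at (T2 → T3) → T1
ordered: ✗ — req, env left unused
linear: ✗ — req, env left unused
affine: ✓ — none of req, acc, key, val, ctr, env used more than once
relevant: ✗ — req, env left unused
unrestricted: ✓ — simply typable at (T2 → T3) → T1; W, C, E all held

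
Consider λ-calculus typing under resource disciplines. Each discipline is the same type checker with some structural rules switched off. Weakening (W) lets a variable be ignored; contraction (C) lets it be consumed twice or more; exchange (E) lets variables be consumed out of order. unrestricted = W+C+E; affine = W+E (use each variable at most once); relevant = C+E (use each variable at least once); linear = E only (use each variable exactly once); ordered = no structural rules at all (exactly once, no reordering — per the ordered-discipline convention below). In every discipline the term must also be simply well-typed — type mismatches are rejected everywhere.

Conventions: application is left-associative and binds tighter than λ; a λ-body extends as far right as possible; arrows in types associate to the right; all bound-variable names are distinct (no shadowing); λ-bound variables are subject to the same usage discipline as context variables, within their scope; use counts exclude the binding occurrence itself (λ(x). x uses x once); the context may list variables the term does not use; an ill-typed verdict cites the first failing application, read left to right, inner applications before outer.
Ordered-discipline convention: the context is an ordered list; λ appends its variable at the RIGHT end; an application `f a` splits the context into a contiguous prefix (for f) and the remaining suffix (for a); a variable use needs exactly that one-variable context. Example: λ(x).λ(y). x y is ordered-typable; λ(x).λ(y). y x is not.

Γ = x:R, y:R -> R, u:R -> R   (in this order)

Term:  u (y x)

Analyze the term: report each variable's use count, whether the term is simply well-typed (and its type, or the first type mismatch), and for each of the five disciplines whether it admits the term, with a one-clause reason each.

counts: x ×1, y ×1, u ×1
order of uses: u, y, x
typing: the term checks, with type R
ordered: ✗, no ordered split (uses run u, y, x)
linear: ✓, x, y, u: one use apiece
affine: ✓, x, y, u: no repeats, contraction unneeded
relevant: ✓, at least one use each (x, y, u)
unrestricted: ✓, typability at R is all that's needed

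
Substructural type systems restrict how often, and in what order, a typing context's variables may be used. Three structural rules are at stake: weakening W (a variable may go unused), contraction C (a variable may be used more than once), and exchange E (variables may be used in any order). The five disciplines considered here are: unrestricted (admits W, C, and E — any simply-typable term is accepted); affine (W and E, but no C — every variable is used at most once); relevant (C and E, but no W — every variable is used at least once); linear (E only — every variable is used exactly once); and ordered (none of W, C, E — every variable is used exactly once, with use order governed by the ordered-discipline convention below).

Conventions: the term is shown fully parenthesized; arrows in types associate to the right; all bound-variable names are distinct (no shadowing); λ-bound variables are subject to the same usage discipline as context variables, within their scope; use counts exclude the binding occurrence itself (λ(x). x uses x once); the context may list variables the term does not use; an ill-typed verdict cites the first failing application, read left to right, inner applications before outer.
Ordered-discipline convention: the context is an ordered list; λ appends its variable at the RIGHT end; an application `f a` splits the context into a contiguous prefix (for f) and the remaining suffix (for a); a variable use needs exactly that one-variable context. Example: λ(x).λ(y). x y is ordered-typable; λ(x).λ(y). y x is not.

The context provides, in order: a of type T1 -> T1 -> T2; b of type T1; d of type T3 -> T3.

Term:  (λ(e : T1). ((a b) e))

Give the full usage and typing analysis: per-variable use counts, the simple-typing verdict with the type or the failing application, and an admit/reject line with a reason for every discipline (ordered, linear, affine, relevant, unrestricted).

use counts: a: 1; b: 1; d: 0; e [bound]: 1
order of uses: a, b, e
typing: well-typed at T1 -> T2
ordered: ✗ — d never used (weakening)
linear: ✗ — d never used (weakening)
affine: ✓ — none of a, b, d, e used more than once
relevant: ✗ — d never used (weakening)
unrestricted: ✓ — well-typed at T1 -> T2; no restrictions here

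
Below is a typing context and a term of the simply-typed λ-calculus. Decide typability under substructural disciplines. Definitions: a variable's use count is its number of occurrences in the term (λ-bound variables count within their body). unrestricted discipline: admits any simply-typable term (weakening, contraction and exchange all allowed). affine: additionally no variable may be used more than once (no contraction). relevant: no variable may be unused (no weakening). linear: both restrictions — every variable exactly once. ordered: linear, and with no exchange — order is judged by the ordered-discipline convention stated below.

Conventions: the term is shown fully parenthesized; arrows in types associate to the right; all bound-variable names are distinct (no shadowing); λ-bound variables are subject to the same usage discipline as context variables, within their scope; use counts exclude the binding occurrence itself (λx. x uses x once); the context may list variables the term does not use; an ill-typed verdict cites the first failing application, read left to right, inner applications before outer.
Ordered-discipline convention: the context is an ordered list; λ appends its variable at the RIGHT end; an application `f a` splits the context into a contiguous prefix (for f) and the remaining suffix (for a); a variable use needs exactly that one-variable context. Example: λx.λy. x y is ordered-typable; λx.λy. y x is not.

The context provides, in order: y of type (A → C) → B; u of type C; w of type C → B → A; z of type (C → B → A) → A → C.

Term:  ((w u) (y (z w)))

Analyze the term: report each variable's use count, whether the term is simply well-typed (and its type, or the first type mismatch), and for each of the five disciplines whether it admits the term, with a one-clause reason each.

variable uses: y: 1×; u: 1×; w: 2×; z: 1×
order of uses: w, u, y, z, w
typing: well-typed at A
ordered: ✗, needs contraction — w ×2
linear: ✗, needs contraction — w ×2
affine: ✗, needs contraction — w ×2
relevant: ✓, y, u, w, z: all used, weakening unneeded
unrestricted: ✓, type-checks (A) and nothing is barred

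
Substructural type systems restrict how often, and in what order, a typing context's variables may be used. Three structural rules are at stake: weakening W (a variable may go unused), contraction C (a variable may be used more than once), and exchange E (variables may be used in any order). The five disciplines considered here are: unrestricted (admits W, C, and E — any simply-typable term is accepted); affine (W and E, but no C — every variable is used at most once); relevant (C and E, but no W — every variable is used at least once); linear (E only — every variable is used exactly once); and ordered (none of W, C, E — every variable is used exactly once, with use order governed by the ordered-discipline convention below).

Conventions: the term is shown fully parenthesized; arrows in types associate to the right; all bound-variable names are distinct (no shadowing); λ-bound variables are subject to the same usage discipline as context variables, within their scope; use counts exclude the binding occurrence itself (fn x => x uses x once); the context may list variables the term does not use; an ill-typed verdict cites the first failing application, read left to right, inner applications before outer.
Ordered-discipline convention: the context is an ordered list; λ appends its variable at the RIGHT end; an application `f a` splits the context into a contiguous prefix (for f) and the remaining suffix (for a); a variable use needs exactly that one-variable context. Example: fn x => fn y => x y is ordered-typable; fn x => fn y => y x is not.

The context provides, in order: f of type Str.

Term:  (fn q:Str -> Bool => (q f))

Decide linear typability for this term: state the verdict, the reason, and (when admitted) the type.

yes — each of f, q used exactly once; term : (Str -> Bool) -> Bool
usage: f: 1; q [bound]: 1
left-to-right use order: q, f
typing: well-typed at (Str -> Bool) -> Bool
per-discipline verdicts: ordered ✗ · linear ✓ · affine ✓ · relevant ✓ · unrestricted ✓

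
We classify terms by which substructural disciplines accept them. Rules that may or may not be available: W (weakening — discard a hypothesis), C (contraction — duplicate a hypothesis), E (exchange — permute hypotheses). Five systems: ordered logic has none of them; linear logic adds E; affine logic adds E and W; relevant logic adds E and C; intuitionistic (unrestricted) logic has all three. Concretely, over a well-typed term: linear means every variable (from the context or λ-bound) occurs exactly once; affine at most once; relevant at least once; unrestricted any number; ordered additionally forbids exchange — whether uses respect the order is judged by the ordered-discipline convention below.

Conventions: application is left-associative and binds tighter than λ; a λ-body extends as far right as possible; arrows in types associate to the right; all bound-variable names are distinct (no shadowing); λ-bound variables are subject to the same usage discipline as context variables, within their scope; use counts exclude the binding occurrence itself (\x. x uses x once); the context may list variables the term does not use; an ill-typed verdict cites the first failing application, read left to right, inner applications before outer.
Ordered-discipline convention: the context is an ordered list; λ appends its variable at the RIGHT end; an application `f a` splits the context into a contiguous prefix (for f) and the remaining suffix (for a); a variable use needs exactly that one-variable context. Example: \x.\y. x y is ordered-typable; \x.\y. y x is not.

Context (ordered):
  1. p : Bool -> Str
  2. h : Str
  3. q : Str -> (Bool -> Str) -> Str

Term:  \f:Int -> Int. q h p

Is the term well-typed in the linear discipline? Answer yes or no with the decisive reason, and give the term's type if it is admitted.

no — unused: f — weakening required
usage: p: 1×; h: 1×; q: 1×; f (bound): 0×
order of uses: q, h, p
typing: ✓ — (Int -> Int) -> Str
per-discipline verdicts: ordered ✗ · linear ✗ · affine ✓ · relevant ✗ · unrestricted ✓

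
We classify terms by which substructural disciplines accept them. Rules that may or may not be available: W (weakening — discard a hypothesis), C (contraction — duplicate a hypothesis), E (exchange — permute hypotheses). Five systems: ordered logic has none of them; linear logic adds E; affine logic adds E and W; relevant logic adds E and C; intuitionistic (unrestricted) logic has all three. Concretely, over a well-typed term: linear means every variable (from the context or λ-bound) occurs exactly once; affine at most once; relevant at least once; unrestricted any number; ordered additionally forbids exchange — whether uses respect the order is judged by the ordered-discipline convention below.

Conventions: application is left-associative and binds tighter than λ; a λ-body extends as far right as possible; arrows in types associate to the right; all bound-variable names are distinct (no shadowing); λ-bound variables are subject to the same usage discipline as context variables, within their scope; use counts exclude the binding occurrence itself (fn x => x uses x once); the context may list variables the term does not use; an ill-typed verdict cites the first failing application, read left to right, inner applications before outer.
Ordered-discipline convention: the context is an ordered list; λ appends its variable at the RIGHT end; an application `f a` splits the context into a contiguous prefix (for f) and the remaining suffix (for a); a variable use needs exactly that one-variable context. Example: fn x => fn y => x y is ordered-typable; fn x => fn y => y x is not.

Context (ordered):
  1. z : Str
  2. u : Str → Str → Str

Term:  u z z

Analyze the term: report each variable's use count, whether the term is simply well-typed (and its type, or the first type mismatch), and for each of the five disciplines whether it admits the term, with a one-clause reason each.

counts: z: 2; u: 1
order of uses: u, z, z
typing: the term checks, with type Str
ordered: ✗ — repeated use of z ×2
linear: ✗ — repeated use of z ×2
affine: ✗ — repeated use of z ×2
relevant: ✓ — z, u: all used, weakening unneeded
unrestricted: ✓ — simply typable at Str; W, C, E all held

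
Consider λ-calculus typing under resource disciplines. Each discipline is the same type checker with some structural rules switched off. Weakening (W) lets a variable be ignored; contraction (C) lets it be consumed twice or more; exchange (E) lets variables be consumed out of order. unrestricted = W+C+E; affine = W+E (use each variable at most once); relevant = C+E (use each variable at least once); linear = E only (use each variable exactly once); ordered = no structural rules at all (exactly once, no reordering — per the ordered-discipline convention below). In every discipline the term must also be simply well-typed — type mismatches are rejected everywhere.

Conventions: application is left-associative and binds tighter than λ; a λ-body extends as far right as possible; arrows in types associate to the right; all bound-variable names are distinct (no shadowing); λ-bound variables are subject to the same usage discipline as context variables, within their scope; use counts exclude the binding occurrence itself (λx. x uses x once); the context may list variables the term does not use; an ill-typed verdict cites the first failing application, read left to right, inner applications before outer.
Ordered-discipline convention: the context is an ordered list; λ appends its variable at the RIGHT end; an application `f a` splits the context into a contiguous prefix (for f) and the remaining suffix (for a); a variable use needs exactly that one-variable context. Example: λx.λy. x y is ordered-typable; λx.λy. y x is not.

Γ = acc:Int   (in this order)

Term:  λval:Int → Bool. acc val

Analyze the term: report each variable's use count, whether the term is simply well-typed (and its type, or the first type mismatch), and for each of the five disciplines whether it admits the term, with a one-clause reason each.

variable uses: acc ×1, val [bound] ×1
order of uses: acc, val
typing: ill-typed: non-arrow in function slot: Int
ordered: ✗ — not simply typable
linear: ✗ — fails simple typing
affine: ✗ — a type mismatch blocks all five
relevant: ✗ — the type mismatch rejects it
unrestricted: ✗ — not simply typable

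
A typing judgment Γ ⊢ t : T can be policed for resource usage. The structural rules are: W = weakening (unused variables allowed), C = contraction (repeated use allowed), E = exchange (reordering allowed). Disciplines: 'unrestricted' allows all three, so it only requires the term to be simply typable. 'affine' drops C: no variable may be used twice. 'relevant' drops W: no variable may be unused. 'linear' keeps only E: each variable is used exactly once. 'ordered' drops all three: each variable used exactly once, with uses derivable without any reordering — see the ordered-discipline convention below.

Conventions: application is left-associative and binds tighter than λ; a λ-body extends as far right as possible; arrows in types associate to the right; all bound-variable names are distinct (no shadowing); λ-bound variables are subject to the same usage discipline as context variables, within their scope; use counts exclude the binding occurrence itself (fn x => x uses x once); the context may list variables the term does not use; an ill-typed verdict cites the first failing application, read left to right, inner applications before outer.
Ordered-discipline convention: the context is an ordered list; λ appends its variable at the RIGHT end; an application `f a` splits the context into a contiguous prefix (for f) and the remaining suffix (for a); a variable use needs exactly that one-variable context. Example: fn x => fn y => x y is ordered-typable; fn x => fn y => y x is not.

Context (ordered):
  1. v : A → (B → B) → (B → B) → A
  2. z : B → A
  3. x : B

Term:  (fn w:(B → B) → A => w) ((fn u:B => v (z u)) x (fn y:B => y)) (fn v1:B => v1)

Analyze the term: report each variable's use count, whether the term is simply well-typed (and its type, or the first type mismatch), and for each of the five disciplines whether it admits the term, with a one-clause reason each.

use counts: v: 1, z: 1, x: 1, w (λ-bound): 1, u (λ-bound): 1, y (λ-bound): 1, v1 (λ-bound): 1
order of uses: w, v, z, u, x, y, v1
typing: ✓ — A
ordered: ✓ — v, z, x, w, u, y, v1 once each; derivable with no W/C/E
linear: ✓ — single use per variable (v, z, x, w, u, y, v1)
affine: ✓ — at most one use each (v, z, x, w, u, y, v1)
relevant: ✓ — every one of v, z, x, w, u, y, v1 appears
unrestricted: ✓ — simply typable at A; W, C, E all held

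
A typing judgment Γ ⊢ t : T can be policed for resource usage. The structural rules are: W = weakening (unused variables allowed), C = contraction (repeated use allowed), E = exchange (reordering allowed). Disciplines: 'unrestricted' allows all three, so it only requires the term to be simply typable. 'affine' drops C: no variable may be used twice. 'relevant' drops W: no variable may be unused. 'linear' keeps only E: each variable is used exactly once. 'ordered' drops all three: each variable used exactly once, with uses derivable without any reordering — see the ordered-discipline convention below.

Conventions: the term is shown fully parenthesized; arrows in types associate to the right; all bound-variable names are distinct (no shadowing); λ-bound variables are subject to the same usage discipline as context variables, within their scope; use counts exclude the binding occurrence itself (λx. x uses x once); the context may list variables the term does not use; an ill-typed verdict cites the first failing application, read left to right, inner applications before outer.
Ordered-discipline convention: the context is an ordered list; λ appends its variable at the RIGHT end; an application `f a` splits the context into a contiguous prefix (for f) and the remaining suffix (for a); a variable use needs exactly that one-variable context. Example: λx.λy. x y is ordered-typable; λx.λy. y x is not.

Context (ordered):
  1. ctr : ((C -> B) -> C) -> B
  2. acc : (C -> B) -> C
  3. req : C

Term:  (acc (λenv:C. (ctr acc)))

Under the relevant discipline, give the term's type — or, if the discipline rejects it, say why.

not well-typed under relevant — needs weakening: req, env unused
variable uses: ctr: 1, acc: 2, req: 0, env (λ-bound): 0
use order (left to right): acc, ctr, acc
typing: well-typed at C
per-discipline verdicts: ordered ✗, linear ✗, affine ✗, relevant ✗, unrestricted ✓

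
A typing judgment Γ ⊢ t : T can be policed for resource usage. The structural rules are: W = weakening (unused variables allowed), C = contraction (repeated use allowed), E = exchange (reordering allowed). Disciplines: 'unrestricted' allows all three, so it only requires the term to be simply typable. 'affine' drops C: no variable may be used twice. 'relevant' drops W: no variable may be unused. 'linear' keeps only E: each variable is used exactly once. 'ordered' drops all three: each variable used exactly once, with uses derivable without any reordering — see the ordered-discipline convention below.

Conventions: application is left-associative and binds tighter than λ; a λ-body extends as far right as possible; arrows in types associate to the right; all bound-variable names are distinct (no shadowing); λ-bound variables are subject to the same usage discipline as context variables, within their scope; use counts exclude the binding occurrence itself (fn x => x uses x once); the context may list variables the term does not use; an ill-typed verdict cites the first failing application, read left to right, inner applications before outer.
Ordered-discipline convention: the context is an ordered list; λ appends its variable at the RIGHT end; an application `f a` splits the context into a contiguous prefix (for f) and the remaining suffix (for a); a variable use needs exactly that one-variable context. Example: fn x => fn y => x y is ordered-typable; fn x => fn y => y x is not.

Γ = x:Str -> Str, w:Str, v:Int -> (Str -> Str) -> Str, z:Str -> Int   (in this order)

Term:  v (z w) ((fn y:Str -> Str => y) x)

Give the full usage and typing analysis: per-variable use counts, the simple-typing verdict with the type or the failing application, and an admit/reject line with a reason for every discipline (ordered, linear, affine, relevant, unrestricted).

variable uses: x=1; w=1; v=1; z=1; y [bound]=1
use order (left to right): v, z, w, y, x
typing: the term checks, with type Str
ordered: ✗, no ordered split (uses run v, z, w, y, x)
linear: ✓, exactly-once usage across x, w, v, z, y
affine: ✓, no duplicate uses among x, w, v, z, y
relevant: ✓, x, w, v, z, y: all used, weakening unneeded
unrestricted: ✓, well-typed at Str; no restrictions here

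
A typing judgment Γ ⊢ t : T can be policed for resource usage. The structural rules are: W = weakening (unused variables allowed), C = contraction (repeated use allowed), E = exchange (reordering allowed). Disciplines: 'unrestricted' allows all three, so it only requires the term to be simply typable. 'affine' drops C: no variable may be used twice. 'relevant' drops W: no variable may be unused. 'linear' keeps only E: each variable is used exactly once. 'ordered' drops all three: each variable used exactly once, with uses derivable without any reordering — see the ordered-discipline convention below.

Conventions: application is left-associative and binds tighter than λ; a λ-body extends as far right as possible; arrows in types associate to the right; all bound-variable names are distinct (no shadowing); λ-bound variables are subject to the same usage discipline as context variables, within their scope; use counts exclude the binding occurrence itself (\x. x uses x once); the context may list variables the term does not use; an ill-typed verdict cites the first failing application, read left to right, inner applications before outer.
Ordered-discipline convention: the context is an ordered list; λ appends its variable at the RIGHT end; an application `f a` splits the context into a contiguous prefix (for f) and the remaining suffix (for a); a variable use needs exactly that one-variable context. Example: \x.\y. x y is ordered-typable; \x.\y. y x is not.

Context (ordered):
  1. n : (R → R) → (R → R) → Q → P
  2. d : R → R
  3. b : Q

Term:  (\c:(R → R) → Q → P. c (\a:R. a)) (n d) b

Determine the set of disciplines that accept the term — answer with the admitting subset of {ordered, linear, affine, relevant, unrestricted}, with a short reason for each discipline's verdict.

admitting disciplines: ordered, linear, affine, relevant, unrestricted
counts: n: 1×, d: 1×, b: 1×, c (λ-bound): 1×, a (λ-bound): 1×
order of uses: c, a, n, d, b
typing: well-typed at P
ordered ✓ (n, d, b, c, a: once each, no exchange needed)
linear ✓ (exactly-once usage across n, d, b, c, a)
affine ✓ (none of n, d, b, c, a used more than once)
relevant ✓ (none of n, d, b, c, a goes unused)
unrestricted ✓ (simply typable at P; W, C, E all held)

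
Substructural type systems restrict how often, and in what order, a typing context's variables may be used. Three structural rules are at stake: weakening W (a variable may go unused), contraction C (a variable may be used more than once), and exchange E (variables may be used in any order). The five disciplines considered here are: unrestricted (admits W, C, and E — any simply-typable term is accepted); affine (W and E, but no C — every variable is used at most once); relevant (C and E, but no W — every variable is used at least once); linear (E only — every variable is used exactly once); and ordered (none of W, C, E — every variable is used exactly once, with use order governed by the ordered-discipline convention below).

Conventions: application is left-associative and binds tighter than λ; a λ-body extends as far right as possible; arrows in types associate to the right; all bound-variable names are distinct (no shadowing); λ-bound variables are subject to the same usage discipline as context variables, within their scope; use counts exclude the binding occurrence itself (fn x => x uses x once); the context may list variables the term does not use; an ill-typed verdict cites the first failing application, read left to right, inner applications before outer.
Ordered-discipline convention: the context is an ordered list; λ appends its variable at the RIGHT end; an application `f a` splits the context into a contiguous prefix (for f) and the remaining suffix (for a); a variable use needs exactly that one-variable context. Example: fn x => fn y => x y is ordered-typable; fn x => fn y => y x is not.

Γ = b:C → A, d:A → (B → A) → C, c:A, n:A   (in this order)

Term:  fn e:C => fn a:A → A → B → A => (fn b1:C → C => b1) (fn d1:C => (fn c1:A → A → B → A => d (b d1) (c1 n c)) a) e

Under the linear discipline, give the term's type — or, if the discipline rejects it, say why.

term : C → (A → A → B → A) → C
usage: b=1, d=1, c=1, n=1, e (λ-bound)=1, a (λ-bound)=1, b1 (λ-bound)=1, d1 (λ-bound)=1, c1 (λ-bound)=1
use order (left to right): b1, d, b, d1, c1, n, c, a, e
typing: well-typed at C → (A → A → B → A) → C
all disciplines: ordered ✗ | linear ✓ | affine ✓ | relevant ✓ | unrestricted ✓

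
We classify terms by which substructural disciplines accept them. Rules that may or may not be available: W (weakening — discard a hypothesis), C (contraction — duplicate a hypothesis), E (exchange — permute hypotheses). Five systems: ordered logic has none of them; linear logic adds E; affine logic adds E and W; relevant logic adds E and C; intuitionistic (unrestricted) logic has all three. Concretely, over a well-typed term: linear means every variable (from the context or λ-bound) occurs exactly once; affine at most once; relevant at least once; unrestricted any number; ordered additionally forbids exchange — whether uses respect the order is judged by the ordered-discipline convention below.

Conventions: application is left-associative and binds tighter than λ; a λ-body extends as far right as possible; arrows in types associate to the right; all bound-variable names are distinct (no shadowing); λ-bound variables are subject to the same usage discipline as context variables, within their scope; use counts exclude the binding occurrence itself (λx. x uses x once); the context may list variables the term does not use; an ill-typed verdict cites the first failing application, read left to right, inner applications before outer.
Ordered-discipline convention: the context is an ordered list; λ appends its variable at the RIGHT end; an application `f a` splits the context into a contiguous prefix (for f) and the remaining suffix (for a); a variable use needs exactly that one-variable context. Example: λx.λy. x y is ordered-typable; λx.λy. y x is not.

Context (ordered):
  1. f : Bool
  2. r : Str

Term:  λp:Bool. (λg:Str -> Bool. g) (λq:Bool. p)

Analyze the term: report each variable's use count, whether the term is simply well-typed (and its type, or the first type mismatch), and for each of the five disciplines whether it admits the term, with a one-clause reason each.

usage: f ×0, r ×0, p (λ-bound) ×1, g (λ-bound) ×1, q (λ-bound) ×0
order of uses: g, p
typing: ill-typed: argument of type Bool -> Bool where Str -> Bool is required
ordered: ✗ — the type mismatch rejects it
linear: ✗ — not simply typable
affine: ✗ — fails simple typing
relevant: ✗ — a type mismatch blocks all five
unrestricted: ✗ — the type mismatch rejects it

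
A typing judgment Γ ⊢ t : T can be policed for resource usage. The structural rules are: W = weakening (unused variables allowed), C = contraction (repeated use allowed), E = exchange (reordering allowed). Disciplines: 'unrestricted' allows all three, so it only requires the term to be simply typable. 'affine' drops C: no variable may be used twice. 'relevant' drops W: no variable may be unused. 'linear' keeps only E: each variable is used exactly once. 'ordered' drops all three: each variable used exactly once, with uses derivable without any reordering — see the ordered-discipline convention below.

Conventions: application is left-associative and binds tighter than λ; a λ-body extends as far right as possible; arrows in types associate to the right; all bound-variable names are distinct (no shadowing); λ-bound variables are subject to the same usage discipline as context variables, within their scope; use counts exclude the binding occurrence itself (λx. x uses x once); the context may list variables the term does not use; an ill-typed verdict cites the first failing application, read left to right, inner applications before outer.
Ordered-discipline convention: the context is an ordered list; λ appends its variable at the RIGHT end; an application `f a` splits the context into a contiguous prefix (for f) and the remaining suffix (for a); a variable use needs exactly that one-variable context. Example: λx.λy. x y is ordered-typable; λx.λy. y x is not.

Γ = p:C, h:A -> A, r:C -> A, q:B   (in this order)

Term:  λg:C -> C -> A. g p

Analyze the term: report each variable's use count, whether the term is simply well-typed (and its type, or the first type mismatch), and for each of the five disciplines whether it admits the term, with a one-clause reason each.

use counts: p=1; h=0; r=0; q=0; g (λ-bound)=1
order of uses: g, p
typing: well-typed at (C -> C -> A) -> C -> A
ordered ✗ (h, r, q left unused)
linear ✗ (h, r, q left unused)
affine ✓ (at most one use each (p, h, r, q, g))
relevant ✗ (h, r, q left unused)
unrestricted ✓ (type-checks ((C -> C -> A) -> C -> A) and nothing is barred)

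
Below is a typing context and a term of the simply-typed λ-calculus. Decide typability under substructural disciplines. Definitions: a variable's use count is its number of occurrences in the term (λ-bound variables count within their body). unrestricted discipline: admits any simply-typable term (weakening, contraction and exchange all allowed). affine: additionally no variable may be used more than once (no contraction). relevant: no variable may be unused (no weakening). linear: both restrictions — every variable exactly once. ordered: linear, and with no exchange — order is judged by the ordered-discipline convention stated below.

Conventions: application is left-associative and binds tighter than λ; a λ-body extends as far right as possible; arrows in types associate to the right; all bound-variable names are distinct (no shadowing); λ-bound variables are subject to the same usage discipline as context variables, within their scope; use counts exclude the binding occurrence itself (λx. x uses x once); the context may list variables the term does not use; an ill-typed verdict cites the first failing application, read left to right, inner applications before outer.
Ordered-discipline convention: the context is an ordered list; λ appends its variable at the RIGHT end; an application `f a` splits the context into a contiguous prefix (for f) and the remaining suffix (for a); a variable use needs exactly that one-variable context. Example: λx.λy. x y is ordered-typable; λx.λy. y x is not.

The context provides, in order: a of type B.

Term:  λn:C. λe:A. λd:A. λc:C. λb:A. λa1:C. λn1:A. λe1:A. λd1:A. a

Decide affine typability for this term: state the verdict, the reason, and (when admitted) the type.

yes — no duplicate uses among a, n, e, d, c, b, a1, n1, e1, d1; term : C -> A -> A -> C -> A -> C -> A -> A -> A -> B
usage: a=1, n (λ-bound)=0, e (λ-bound)=0, d (λ-bound)=0, c (λ-bound)=0, b (λ-bound)=0, a1 (λ-bound)=0, n1 (λ-bound)=0, e1 (λ-bound)=0, d1 (λ-bound)=0
use order (left to right): a
typing: the term checks, with type C -> A -> A -> C -> A -> C -> A -> A -> A -> B
across the five disciplines: ordered ✗, linear ✗, affine ✓, relevant ✗, unrestricted ✓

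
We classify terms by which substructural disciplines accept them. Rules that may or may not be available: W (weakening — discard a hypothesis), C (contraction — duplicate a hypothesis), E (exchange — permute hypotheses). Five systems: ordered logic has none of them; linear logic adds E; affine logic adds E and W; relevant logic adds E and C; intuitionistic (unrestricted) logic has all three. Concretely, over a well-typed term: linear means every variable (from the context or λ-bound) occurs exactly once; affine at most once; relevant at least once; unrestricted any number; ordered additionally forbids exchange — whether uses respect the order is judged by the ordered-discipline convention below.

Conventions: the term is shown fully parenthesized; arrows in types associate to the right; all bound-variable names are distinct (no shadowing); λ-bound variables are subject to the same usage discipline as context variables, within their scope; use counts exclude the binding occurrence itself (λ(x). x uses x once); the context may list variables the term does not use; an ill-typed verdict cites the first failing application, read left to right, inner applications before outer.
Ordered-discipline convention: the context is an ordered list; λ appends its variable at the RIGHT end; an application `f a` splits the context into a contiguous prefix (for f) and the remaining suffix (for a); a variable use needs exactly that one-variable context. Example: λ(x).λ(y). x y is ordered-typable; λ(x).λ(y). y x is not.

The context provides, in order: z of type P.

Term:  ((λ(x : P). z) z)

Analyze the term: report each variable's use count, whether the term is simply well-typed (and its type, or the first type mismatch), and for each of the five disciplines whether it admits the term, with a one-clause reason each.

variable uses: z: 2×, x (λ-bound): 0×
left-to-right use order: z, z
typing: well-typed — term : P
ordered ✗ (needs contraction — z ×2; x never used (weakening))
linear ✗ (needs contraction — z ×2; x never used (weakening))
affine ✗ (needs contraction — z ×2)
relevant ✗ (x never used (weakening))
unrestricted ✓ (simply typable at P; W, C, E all held)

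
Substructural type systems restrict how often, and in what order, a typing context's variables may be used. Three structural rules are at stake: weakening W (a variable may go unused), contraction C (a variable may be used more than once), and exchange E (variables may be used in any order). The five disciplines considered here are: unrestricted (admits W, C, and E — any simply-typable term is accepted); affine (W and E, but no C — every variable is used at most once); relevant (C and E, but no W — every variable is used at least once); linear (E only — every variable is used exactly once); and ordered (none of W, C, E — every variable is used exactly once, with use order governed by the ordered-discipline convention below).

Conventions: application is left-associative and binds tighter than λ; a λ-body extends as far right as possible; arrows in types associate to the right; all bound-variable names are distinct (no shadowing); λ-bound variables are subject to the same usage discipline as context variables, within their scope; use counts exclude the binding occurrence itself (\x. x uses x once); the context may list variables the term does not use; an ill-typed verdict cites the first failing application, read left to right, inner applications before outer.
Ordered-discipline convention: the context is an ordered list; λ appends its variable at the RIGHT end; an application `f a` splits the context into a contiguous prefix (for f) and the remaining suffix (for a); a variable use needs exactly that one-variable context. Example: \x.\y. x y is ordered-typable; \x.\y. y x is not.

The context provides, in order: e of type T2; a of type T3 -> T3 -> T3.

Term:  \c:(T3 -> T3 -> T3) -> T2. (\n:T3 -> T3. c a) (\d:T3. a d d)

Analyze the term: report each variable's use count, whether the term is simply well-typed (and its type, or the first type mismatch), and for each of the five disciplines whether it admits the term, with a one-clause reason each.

variable uses: e=0, a=2, c (bound)=1, n (bound)=0, d (bound)=2
order of uses: c, a, a, d, d
typing: ✓ — ((T3 -> T3 -> T3) -> T2) -> T2
ordered: ✗ — needs contraction — a ×2, d ×2; e, n left unused
linear: ✗ — needs contraction — a ×2, d ×2; e, n left unused
affine: ✗ — needs contraction — a ×2, d ×2
relevant: ✗ — e, n left unused
unrestricted: ✓ — typability at ((T3 -> T3 -> T3) -> T2) -> T2 is all that's needed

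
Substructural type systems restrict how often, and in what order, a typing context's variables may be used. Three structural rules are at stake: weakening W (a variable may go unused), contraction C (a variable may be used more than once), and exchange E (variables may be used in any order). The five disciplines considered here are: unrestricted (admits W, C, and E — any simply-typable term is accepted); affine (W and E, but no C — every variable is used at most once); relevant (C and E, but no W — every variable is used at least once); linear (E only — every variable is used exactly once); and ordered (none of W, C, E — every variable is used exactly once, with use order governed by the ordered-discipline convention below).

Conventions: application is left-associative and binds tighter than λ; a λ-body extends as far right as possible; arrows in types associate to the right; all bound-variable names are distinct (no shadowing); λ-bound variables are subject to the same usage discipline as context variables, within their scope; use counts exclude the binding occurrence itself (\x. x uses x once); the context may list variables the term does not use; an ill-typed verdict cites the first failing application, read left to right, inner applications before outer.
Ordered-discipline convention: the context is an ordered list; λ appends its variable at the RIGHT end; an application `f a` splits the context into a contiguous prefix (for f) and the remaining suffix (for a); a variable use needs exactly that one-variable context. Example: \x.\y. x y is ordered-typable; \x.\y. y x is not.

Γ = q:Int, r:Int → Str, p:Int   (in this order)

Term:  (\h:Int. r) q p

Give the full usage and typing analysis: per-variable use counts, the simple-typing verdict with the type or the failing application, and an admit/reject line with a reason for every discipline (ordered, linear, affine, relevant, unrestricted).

variable uses: q: 1×; r: 1×; p: 1×; h (bound): 0×
uses in reading order: r, q, p
typing: ✓ — Str
ordered ✗ (needs weakening: h unused)
linear ✗ (needs weakening: h unused)
affine ✓ (at most one use each (q, r, p, h))
relevant ✗ (needs weakening: h unused)
unrestricted ✓ (typability at Str is all that's needed)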